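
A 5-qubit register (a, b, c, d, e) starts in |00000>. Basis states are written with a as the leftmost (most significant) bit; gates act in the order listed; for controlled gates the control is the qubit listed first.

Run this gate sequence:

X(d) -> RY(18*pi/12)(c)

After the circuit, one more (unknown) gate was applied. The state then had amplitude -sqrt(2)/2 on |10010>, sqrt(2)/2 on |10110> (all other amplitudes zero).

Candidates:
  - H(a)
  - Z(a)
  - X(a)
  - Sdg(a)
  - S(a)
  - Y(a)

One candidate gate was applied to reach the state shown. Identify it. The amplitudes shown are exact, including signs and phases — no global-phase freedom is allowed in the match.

It was X(a) that produced the state shown.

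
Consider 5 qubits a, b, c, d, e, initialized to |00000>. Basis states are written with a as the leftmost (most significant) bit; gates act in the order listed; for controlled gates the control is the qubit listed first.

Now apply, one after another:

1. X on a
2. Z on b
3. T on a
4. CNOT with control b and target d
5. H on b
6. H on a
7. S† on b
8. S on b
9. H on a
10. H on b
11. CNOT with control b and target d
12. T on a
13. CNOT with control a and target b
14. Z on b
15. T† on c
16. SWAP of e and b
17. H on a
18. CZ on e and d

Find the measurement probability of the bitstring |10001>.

Outcome |10001> occurs with probability 1/2. Key observation: the block from step 4 through step 11 cancels to the identity and can be dropped.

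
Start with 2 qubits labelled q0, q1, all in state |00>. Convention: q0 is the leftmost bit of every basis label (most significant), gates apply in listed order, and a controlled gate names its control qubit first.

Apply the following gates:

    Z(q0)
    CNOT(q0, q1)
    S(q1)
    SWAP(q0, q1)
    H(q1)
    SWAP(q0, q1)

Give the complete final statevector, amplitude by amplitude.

The final amplitudes are sqrt(2)/2 on |00>, 0 on |01>, sqrt(2)/2 on |10>, 0 on |11>.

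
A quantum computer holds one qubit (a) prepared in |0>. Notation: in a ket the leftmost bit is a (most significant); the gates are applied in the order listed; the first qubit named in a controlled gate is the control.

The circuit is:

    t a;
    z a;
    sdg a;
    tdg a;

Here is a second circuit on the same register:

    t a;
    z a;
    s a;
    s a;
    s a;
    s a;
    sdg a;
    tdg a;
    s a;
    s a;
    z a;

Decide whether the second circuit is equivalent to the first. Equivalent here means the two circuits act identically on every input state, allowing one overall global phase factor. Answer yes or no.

Yes — the two circuits implement the same unitary up to a global phase.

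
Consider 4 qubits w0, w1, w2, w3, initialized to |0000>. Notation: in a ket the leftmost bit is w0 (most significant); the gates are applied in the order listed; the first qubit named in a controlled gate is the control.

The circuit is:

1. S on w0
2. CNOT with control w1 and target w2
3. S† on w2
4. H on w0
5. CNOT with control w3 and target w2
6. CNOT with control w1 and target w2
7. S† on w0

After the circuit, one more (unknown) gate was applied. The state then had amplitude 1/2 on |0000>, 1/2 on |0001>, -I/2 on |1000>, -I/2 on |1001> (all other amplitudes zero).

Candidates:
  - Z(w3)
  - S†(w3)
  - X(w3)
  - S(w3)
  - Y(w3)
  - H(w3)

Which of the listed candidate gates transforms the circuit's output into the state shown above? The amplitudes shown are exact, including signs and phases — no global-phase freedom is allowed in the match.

The applied gate was H(w3).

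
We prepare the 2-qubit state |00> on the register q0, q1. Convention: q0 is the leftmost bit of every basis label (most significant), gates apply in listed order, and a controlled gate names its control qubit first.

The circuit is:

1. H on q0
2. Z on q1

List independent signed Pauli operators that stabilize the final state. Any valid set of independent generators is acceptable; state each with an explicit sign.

The stabilizer group can be generated by +XI, +IZ, among other valid generating sets.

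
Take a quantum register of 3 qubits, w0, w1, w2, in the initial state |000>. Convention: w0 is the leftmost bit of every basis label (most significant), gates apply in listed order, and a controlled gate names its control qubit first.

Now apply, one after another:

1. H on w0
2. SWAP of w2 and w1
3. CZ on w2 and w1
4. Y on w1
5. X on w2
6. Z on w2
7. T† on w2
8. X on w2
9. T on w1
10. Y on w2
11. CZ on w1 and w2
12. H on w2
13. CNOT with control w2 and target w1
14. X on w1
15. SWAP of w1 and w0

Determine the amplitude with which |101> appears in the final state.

The amplitude on |101> is 1/2.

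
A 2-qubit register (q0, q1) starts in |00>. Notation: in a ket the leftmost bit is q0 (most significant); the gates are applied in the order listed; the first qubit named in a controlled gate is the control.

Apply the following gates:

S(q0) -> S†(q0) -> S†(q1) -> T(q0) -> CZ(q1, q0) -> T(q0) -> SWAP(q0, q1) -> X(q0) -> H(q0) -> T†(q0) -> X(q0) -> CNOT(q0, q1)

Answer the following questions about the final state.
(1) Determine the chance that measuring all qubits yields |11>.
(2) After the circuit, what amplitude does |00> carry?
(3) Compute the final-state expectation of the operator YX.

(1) Outcome |11> occurs with probability 1/2. Key observation: gates 1-2 undo each other exactly, leaving only the rest of the circuit to track.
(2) The amplitude on |00> is sqrt(2)*exp(3*I*pi/4)/2.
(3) In the final state, YX has expectation -sqrt(2)/2.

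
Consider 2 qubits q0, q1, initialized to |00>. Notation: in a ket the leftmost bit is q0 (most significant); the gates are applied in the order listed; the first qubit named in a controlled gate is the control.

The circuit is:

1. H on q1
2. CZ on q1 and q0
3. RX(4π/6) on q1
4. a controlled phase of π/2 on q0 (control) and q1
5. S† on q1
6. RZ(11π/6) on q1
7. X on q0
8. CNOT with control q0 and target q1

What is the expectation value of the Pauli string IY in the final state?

In the final state, IY has expectation sqrt(3)/2.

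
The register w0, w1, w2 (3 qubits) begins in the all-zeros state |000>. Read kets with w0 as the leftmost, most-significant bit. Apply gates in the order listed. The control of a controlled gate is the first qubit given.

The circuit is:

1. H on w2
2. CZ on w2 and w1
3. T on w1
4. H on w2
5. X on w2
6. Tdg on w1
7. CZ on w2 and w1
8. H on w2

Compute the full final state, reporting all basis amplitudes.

The resulting statevector has amplitude sqrt(2)/2 on |000>, -sqrt(2)/2 on |001>, and 0 on every other basis state.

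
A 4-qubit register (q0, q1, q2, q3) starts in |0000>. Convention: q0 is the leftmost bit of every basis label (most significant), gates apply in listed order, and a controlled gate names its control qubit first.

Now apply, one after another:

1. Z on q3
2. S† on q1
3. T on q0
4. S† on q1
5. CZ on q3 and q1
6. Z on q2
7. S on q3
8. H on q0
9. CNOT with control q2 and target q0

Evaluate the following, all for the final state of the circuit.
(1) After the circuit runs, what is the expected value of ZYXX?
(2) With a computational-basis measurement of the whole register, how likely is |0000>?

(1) The observable ZYXX averages to 0.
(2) Outcome |0000> occurs with probability 1/2.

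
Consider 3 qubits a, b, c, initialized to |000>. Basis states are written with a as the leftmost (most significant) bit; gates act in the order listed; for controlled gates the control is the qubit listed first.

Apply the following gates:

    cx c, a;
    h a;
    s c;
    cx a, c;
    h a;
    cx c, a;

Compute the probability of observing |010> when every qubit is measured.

A full measurement returns |010> with probability 0.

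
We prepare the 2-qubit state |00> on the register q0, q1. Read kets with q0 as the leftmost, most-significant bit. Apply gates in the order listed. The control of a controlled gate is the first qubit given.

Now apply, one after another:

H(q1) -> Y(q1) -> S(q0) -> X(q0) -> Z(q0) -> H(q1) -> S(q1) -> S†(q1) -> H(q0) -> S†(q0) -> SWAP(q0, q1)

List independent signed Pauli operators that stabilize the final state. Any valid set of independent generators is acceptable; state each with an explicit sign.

One valid set of independent stabilizer generators is +IY, -ZI (any independent generating set of the same group is equally correct). Key observation: the block from step 7 through step 8 cancels to the identity and can be dropped.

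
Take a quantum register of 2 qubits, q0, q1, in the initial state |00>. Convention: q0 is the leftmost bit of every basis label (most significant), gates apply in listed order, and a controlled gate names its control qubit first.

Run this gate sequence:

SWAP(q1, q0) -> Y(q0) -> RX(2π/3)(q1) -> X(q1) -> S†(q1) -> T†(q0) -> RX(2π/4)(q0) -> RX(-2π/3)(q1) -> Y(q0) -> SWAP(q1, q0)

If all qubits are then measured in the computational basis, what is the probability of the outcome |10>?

A full measurement returns |10> with probability 5/16.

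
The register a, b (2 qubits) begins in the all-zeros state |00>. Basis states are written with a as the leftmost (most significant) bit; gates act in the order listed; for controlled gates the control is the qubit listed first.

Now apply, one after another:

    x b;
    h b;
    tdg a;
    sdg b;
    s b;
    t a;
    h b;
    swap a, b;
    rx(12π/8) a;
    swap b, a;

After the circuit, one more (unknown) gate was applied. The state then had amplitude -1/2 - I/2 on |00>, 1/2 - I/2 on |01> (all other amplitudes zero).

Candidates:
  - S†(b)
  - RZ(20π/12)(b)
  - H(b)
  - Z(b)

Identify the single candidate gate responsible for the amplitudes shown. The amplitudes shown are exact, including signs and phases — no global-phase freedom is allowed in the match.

The applied gate was H(b). Key observation: the block from step 2 through step 7 cancels to the identity and can be dropped.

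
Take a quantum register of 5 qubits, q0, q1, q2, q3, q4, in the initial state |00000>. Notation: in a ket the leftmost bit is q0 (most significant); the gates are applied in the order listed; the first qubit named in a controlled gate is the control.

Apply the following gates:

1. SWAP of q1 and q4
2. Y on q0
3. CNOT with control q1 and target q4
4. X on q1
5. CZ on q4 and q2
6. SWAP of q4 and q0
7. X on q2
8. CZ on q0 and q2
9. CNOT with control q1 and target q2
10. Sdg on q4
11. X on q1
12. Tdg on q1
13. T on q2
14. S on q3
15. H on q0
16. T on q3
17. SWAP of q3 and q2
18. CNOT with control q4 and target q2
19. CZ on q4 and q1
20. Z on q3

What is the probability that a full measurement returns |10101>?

Outcome |10101> occurs with probability 1/2.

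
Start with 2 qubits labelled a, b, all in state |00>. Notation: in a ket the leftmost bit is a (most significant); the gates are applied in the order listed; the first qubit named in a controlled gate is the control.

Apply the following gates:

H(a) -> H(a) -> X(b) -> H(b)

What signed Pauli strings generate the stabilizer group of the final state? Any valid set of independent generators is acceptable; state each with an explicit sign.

The final state is stabilized by the group generated by -IX, +ZI; other independent generating sets are equally valid.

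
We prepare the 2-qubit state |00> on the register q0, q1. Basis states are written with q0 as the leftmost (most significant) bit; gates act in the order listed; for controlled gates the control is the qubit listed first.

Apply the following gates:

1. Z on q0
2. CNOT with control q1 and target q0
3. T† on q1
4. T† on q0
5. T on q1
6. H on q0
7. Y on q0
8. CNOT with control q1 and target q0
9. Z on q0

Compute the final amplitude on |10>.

The amplitude on |10> is -sqrt(2)*I/2.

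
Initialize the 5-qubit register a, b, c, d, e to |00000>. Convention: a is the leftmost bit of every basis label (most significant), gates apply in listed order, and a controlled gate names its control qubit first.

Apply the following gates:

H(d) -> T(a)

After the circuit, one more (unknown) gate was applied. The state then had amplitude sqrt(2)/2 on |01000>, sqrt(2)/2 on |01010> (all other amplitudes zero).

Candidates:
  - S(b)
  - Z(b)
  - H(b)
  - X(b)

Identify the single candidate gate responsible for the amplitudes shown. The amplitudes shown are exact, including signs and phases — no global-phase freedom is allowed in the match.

It was X(b) that produced the state shown.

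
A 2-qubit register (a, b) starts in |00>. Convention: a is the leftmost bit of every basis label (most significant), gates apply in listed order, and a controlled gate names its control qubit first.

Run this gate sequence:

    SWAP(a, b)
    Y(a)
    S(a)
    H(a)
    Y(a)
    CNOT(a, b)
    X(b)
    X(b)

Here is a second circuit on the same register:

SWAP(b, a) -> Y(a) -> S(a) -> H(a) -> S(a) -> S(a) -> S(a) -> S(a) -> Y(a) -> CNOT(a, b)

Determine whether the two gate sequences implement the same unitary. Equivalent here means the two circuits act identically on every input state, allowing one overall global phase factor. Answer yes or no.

Yes — the two circuits implement the same unitary up to a global phase.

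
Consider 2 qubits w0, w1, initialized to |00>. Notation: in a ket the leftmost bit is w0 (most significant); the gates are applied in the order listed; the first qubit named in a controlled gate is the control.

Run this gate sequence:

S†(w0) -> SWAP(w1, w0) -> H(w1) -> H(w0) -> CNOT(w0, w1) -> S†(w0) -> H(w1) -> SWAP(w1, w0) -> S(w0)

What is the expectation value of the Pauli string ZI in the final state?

In the final state, ZI has expectation 1.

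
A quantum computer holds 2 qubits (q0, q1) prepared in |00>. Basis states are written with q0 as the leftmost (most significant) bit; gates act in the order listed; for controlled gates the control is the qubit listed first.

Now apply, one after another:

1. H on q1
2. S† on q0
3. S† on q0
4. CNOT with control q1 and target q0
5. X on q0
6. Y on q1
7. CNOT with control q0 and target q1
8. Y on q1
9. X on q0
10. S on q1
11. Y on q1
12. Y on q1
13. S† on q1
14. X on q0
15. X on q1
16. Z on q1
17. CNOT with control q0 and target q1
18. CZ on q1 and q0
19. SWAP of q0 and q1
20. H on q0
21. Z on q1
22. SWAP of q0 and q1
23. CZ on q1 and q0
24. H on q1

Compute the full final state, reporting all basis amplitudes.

The resulting statevector has amplitude sqrt(2)/2 on |00>, 0 on |01>, -sqrt(2)/2 on |10>, 0 on |11>.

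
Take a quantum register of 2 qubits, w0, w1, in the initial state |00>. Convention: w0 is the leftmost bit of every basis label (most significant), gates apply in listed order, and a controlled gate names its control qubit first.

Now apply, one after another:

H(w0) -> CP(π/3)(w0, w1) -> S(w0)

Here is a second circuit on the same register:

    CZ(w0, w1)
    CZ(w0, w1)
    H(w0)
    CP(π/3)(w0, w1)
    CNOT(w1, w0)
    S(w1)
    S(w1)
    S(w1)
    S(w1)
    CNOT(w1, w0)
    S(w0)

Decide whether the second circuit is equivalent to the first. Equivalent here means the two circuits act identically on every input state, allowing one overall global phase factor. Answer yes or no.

Yes — the two circuits implement the same unitary up to a global phase.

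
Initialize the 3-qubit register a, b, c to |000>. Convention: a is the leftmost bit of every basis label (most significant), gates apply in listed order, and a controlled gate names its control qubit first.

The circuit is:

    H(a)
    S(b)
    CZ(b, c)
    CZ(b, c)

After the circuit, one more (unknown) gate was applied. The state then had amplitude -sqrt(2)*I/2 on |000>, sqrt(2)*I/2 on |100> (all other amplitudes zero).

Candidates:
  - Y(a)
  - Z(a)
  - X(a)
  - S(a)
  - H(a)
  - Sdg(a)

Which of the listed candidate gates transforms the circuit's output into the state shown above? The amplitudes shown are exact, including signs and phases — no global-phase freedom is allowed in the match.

The applied gate was Y(a). Key observation: steps 3-4 multiply out to the identity, so the circuit reduces to the remaining gates.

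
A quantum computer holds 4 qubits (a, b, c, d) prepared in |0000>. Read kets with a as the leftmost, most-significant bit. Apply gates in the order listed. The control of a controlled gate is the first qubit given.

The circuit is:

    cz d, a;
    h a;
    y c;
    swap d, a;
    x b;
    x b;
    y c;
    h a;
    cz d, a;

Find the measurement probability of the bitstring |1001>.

The probability of measuring |1001> is 1/4.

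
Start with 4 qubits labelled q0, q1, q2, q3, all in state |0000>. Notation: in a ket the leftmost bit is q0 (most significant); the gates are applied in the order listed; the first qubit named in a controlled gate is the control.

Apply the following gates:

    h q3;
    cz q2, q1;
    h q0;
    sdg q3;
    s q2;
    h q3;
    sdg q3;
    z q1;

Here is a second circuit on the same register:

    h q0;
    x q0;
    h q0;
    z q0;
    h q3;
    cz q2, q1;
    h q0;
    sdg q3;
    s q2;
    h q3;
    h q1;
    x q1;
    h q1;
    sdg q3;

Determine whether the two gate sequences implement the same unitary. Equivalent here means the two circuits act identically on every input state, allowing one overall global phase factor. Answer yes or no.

Yes, they are equivalent — the unitaries differ by at most a global phase.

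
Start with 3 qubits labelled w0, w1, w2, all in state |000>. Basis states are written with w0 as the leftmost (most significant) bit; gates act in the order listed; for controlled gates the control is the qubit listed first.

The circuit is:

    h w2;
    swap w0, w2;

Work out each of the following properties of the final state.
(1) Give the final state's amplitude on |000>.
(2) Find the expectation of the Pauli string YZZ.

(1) The final state's coefficient on |000> equals sqrt(2)/2.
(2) The expectation value of YZZ is 0.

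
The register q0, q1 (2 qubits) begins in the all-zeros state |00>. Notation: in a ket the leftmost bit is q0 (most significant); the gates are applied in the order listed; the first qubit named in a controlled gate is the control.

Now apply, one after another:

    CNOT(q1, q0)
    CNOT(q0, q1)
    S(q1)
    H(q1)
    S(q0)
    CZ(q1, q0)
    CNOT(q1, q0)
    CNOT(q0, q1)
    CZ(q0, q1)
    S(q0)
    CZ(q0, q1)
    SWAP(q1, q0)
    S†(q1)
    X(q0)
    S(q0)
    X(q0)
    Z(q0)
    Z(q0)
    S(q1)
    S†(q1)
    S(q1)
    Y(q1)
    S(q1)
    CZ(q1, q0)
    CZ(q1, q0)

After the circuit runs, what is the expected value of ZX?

In the final state, ZX has expectation -1.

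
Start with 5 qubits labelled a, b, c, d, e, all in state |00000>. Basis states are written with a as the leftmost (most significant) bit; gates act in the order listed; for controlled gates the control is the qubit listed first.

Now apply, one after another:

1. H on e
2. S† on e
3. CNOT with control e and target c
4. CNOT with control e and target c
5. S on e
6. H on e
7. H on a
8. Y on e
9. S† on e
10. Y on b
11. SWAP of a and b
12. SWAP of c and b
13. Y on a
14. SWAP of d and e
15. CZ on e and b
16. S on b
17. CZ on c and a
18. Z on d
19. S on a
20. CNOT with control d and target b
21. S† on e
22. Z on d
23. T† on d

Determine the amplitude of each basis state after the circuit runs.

The resulting statevector has amplitude -sqrt(2)*exp(3*I*pi/4)/2 on |01010>, -sqrt(2)*exp(3*I*pi/4)/2 on |01110>, and 0 on every other basis state. Key observation: gates 1-6 undo each other exactly, leaving only the rest of the circuit to track.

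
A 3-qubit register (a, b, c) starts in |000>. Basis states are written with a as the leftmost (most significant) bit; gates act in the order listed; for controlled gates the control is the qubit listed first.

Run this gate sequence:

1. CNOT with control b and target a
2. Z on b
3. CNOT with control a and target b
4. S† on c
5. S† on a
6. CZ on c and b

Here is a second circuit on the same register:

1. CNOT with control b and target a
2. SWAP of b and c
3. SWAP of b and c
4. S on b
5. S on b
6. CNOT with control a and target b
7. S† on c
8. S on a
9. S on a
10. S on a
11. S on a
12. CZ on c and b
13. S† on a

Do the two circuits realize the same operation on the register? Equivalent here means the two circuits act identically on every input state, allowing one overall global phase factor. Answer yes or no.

Yes: on every input state the two circuits agree up to one overall phase factor.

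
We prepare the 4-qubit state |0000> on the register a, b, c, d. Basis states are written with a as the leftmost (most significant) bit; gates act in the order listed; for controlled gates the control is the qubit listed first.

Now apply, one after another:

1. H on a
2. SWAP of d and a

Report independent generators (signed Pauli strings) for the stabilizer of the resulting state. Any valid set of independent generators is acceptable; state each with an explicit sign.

One valid set of independent stabilizer generators is +IIIX, +ZIII, +IZII, +IIZI (any independent generating set of the same group is equally correct).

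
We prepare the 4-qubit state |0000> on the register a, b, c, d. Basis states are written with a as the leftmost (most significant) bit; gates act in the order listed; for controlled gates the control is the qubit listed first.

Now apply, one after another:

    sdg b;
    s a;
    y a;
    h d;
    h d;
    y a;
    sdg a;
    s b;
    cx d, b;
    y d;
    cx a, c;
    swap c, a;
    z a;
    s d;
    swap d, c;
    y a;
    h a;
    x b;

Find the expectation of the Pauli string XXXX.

The observable XXXX averages to 0.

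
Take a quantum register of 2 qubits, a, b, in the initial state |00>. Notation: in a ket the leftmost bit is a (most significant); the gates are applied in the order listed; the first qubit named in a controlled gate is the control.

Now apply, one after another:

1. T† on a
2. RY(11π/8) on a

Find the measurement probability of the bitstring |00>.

A full measurement returns |00> with probability cos(5*pi/16)**2.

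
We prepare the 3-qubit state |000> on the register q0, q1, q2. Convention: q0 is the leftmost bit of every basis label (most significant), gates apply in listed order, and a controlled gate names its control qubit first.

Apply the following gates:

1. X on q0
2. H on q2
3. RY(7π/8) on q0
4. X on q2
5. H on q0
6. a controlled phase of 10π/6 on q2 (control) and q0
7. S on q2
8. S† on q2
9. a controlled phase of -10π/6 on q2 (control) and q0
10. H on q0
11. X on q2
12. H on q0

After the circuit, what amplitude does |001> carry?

The final state's coefficient on |001> equals -sqrt(2)*sin(3*pi/16)/2. Key observation: steps 4-11 multiply out to the identity, so the circuit reduces to the remaining gates.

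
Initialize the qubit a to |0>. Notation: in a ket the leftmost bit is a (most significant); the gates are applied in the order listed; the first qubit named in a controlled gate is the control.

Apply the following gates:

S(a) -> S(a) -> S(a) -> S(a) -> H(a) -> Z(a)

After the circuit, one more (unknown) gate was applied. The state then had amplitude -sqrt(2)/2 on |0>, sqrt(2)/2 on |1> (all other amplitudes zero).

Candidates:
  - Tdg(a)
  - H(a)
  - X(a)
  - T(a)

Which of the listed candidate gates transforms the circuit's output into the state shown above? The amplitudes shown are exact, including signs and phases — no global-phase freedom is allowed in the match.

It was X(a) that produced the state shown.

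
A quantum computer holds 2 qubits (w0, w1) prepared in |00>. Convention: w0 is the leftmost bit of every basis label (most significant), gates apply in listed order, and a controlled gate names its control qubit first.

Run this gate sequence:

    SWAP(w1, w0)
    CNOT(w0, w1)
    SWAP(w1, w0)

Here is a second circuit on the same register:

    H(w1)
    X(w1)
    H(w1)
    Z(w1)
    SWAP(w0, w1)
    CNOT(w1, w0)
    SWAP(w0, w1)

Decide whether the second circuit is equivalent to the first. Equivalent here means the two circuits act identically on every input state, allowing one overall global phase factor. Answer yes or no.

No, they are not equivalent — no single phase factor reconciles the two unitaries.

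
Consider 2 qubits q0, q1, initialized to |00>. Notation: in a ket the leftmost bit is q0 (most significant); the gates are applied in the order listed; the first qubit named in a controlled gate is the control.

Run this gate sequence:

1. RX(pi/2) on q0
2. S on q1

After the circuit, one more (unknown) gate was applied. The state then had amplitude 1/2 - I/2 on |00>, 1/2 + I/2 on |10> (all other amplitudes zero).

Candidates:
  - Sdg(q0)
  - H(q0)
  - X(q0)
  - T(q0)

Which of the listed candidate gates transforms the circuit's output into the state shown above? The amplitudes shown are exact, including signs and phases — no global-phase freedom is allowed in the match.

It was H(q0) that produced the state shown.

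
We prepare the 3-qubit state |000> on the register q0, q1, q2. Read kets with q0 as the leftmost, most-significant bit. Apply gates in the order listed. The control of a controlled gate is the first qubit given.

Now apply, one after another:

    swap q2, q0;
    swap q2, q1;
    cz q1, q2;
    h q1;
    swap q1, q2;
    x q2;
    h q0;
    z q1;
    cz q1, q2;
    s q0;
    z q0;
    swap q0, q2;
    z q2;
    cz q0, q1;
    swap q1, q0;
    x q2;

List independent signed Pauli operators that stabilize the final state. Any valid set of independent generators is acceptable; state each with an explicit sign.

One valid set of independent stabilizer generators is +IXI, -IIY, +ZII (any independent generating set of the same group is equally correct).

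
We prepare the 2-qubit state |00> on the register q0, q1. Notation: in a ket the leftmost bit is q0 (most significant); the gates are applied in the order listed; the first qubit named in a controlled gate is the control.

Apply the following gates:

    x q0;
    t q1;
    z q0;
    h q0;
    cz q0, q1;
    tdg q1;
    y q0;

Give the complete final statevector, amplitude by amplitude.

The final amplitudes are -sqrt(2)*I/2 on |00>, 0 on |01>, -sqrt(2)*I/2 on |10>, 0 on |11>.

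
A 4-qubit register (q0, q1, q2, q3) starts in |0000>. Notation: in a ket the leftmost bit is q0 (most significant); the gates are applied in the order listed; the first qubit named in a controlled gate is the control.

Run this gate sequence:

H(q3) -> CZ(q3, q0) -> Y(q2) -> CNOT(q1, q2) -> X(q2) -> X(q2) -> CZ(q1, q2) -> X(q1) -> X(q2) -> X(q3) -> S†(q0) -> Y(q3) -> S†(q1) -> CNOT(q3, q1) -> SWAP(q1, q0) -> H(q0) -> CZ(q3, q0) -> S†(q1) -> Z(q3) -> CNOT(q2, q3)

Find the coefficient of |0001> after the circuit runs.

The amplitude on |0001> is -I/2.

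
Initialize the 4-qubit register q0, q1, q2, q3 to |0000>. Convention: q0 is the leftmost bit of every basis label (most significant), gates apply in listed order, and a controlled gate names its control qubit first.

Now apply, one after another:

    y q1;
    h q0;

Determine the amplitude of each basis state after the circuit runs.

The final amplitudes are sqrt(2)*I/2 on |0100>, sqrt(2)*I/2 on |1100>, and 0 on every other basis state.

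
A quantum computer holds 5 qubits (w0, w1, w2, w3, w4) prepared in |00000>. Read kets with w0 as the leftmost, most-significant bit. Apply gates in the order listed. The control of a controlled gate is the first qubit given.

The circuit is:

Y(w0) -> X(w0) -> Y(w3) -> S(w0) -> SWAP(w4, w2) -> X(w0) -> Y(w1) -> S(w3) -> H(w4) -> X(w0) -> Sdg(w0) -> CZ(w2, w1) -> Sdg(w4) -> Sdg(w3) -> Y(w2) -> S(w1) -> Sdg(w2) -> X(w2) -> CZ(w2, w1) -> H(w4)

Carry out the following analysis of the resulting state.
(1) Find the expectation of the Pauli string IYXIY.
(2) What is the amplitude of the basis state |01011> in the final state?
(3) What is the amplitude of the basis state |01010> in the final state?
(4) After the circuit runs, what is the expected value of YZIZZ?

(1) The expectation value of IYXIY is 0.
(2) The final state's coefficient on |01011> equals 1/2 + I/2.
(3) The amplitude on |01010> is 1/2 - I/2.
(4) In the final state, YZIZZ has expectation 0.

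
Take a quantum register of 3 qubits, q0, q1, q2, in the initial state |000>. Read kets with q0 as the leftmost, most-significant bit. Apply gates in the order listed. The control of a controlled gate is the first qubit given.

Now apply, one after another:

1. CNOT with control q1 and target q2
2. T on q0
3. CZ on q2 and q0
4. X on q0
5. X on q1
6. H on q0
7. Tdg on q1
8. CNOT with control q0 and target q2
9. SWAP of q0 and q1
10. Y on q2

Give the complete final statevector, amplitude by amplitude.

The final amplitudes are sqrt(2)*exp(I*pi/4)/2 on |101>, sqrt(2)*exp(I*pi/4)/2 on |110>, and 0 on every other basis state.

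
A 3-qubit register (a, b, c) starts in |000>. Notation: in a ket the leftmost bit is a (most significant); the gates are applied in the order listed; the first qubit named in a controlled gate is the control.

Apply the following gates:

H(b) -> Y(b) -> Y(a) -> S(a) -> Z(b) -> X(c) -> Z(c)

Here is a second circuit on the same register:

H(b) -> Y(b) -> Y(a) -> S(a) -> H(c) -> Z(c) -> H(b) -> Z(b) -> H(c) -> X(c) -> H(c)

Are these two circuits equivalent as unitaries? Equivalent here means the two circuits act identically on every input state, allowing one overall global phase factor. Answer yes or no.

No, they are not equivalent — no single phase factor reconciles the two unitaries.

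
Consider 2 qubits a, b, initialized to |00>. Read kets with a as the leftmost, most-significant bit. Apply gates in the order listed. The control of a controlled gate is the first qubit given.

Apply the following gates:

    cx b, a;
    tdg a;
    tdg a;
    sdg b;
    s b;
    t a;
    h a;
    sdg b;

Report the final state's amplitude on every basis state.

The final amplitudes are sqrt(2)/2 on |00>, 0 on |01>, sqrt(2)/2 on |10>, 0 on |11>. Key observation: gates 3-6 undo each other exactly, leaving only the rest of the circuit to track.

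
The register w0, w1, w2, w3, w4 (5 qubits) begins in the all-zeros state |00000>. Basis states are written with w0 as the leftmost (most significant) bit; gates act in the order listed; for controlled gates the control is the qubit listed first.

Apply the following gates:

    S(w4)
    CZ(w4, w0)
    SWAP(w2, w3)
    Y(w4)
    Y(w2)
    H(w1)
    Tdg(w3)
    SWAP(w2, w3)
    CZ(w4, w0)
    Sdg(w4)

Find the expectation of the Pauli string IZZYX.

The observable IZZYX averages to 0.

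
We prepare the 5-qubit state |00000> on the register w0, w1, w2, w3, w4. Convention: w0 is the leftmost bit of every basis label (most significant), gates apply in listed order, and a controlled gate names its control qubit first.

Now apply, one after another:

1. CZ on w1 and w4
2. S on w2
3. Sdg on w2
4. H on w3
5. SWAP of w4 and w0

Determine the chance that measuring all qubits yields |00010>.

Outcome |00010> occurs with probability 1/2. Key observation: steps 2-3 multiply out to the identity, so the circuit reduces to the remaining gates.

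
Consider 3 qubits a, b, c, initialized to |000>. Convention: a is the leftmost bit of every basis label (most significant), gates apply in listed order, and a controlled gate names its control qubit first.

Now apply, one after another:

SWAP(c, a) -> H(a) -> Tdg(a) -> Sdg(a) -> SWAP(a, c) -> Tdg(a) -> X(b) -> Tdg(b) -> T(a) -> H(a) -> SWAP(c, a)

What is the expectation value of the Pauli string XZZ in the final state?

The observable XZZ averages to 0.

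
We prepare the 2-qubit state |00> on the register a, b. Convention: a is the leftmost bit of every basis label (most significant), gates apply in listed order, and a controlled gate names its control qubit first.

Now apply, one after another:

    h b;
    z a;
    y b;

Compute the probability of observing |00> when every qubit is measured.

The probability of measuring |00> is 1/2.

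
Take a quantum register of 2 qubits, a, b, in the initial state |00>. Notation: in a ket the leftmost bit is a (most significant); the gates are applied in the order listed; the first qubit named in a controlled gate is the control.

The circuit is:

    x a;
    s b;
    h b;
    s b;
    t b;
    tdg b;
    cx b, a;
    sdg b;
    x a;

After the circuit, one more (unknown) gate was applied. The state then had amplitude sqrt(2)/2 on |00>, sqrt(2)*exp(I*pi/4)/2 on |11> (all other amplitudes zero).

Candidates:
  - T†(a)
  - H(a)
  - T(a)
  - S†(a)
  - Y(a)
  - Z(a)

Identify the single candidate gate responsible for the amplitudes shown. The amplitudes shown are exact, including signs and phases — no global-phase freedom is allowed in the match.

The unique candidate consistent with the amplitudes is T(a).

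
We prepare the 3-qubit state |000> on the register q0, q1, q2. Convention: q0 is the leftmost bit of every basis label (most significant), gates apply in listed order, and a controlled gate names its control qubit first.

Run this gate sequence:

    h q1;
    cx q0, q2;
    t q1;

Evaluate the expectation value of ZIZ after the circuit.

The expectation value of ZIZ is 1.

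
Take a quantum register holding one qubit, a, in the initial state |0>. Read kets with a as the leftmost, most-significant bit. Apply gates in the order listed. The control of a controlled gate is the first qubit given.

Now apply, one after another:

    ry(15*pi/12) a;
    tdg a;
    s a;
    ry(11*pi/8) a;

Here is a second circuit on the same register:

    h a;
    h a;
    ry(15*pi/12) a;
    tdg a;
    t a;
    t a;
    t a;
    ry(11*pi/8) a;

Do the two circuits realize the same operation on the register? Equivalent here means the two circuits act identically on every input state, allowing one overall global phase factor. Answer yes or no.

No, they are not equivalent — no single phase factor reconciles the two unitaries.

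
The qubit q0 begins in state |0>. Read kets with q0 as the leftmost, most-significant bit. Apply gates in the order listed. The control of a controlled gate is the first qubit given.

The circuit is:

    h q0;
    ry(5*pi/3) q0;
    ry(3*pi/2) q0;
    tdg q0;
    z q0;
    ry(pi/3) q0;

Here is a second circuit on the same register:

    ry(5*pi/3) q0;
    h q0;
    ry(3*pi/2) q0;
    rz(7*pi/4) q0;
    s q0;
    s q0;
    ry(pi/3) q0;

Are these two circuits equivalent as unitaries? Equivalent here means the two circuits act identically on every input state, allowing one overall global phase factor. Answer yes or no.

No, they are not equivalent — no single phase factor reconciles the two unitaries.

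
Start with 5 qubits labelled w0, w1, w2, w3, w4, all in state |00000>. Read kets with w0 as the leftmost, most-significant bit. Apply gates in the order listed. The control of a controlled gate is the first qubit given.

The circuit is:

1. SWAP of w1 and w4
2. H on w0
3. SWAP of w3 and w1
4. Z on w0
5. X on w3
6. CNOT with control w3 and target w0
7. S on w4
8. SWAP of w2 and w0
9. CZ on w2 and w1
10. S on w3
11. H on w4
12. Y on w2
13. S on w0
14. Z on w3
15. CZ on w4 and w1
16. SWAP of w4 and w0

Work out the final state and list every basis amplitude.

The final amplitudes are -1/2 on |00010>, -1/2 on |00110>, -1/2 on |10010>, -1/2 on |10110>, and 0 on every other basis state.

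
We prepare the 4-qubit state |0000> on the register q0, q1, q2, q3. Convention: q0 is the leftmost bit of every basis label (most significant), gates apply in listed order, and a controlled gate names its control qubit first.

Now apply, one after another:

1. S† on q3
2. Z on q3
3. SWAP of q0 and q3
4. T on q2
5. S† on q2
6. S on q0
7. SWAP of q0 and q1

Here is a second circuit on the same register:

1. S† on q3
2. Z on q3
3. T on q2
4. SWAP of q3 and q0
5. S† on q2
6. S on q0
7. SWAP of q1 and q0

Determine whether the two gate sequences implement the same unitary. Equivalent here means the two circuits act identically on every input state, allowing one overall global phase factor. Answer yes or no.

Yes — the two circuits implement the same unitary up to a global phase.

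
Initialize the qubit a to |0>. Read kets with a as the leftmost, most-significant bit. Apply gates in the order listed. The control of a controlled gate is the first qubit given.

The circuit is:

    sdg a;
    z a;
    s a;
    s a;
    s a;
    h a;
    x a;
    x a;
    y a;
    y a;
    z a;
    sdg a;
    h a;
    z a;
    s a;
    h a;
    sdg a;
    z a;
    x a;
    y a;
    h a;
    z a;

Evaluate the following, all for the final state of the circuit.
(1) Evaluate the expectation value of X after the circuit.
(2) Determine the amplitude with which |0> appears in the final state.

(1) In the final state, X has expectation 1.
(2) The final state's coefficient on |0> equals -1/2 - I/2.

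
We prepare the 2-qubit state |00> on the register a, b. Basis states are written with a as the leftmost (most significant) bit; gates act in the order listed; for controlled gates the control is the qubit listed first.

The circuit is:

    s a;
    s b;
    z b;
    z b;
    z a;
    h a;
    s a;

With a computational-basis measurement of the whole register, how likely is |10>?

The probability of measuring |10> is 1/2.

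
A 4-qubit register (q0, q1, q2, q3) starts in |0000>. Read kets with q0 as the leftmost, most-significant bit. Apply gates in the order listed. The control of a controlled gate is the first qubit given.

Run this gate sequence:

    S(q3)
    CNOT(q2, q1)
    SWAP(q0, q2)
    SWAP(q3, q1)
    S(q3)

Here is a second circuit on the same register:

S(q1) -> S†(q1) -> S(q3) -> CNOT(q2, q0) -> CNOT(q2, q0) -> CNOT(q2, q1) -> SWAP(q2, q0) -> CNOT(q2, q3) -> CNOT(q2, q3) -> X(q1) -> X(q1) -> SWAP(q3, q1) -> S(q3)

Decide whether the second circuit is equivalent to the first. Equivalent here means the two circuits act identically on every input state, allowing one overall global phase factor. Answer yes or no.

Yes — the two circuits implement the same unitary up to a global phase.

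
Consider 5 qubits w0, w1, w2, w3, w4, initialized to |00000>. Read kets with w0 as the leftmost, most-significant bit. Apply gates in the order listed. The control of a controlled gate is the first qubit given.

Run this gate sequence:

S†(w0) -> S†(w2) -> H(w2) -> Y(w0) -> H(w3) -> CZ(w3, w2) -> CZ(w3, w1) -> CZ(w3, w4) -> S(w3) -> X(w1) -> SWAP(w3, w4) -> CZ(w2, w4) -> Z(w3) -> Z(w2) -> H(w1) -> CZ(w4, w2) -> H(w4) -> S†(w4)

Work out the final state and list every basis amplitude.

After the circuit, the state carries amplitude -1/4 + I/4 on |10000>, 1/4 - I/4 on |10001>, -1/4 - I/4 on |10100>, -1/4 - I/4 on |10101>, 1/4 - I/4 on |11000>, -1/4 + I/4 on |11001>, 1/4 + I/4 on |11100>, 1/4 + I/4 on |11101>, and 0 on every other basis state.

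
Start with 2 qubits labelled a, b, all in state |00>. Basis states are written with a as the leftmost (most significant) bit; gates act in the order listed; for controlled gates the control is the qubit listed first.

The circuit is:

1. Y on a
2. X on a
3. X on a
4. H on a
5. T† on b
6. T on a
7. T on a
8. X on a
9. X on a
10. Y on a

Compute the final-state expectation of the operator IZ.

In the final state, IZ has expectation 1.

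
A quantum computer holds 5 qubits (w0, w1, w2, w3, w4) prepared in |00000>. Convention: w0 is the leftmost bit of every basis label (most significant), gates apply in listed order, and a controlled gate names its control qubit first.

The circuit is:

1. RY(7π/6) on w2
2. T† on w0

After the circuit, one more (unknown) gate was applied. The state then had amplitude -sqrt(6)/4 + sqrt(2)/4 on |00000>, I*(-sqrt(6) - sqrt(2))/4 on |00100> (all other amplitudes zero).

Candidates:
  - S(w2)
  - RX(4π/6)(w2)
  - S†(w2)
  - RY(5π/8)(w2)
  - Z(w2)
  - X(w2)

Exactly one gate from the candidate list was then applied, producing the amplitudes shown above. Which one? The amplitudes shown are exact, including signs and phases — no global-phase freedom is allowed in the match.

The applied gate was S†(w2).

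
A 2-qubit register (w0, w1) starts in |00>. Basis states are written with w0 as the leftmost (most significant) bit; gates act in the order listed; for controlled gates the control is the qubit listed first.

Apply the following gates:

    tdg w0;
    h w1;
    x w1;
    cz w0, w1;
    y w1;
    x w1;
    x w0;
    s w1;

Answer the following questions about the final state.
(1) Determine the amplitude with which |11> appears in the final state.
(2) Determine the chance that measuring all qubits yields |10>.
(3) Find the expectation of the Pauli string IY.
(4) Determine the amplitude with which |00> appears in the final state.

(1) The final state's coefficient on |11> equals sqrt(2)/2.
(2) The probability of measuring |10> is 1/2.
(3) The observable IY averages to -1.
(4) |00> carries amplitude 0 in the final state.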